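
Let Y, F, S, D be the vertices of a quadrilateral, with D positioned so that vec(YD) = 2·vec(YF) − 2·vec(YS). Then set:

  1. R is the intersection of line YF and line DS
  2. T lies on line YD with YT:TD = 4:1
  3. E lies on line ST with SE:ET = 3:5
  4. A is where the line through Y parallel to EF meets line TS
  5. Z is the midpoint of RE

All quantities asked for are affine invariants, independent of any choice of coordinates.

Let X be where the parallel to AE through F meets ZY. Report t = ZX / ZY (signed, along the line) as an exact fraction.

t = -14/25

Assign Y = (0, 0), F = (1, 0), S = (0, 1), D = (2, -2) — the answer is frame-independent, so this choice is without loss of generality.
1. R is the intersection of line YF and line DS ⇒ R = (2/3, 0)
2. T lies on line YD with YT:TD = 4:1 ⇒ T = (8/5, -8/5)
3. E lies on line ST with SE:ET = 3:5 ⇒ E = (3/5, 1/40)
4. A is where the line through Y parallel to EF meets line TS ⇒ A = (16/25, -1/25)
5. Z is the midpoint of RE ⇒ Z = (19/30, 1/80)
through F parallel to AE: direction (-1/25, 13/200); meets ZY at X = (247/250, 39/2000)
X = Z + t·(Y−Z) with t = -14/25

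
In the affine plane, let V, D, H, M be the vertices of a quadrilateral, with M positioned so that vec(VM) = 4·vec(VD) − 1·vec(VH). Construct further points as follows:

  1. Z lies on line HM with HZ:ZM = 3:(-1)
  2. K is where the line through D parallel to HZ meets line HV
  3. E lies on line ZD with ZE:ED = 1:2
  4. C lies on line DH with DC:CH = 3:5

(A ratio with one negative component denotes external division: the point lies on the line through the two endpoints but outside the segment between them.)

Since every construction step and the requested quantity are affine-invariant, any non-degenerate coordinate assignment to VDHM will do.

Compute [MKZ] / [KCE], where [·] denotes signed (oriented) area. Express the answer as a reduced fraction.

Set V = (0, 0), D = (1, 0), H = (0, 1), M = (4, -1); any affine frame gives the same invariant.
1. Z lies on line HM with HZ:ZM = 3:(-1) ⇒ Z = (6, -2)
2. K is where the line through D parallel to HZ meets line HV ⇒ K = (0, 1/2)
3. E lies on line ZD with ZE:ED = 1:2 ⇒ E = (13/3, -4/3)
4. C lies on line DH with DC:CH = 3:5 ⇒ C = (5/8, 3/8)
2·[MKZ] = 1, 2·[KCE] = -29/48
[MKZ]:[KCE] = 1:-29/48 = -48/29

[MKZ]:[KCE] = -48/29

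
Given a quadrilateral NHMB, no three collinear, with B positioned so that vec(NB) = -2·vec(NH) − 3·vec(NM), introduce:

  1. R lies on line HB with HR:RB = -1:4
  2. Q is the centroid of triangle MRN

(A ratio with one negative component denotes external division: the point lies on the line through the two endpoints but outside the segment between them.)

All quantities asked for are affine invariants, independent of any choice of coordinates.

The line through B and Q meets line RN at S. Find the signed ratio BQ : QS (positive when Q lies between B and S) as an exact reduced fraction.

Work in coordinates with N = (0, 0), H = (1, 0), M = (0, 1), B = (-2, -3).
1. R lies on line HB with HR:RB = -1:4 ⇒ R = (2, 1)
2. Q is the centroid of triangle MRN ⇒ Q = (2/3, 2/3)
line BQ meets RN at S = (2/7, 1/7)
Q = B + t·(S−B) with t = 7/6, so BQ:QS = 7/6:-1/6

BQ:QS = -7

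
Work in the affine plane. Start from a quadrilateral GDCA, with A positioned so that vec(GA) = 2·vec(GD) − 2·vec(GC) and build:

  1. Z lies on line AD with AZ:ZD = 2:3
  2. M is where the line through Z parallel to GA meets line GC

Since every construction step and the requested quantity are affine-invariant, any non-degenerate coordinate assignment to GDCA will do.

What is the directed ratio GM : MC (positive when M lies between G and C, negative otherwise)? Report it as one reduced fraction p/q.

Assign G = (0, 0), D = (1, 0), C = (0, 1), A = (2, -2) — the answer is frame-independent, so this choice is without loss of generality.
1. Z lies on line AD with AZ:ZD = 2:3 ⇒ Z = (8/5, -6/5)
2. M is where the line through Z parallel to GA meets line GC ⇒ M = (0, 2/5)
M = G + t·(C−G) with t = 2/5, so GM:MC = t:(1−t) = 2/5:3/5

GM:MC = 2/3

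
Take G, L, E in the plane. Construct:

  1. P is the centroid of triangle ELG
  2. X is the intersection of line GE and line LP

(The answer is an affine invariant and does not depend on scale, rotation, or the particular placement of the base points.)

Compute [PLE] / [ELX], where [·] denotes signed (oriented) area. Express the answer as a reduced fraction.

Assign G = (0, 0), L = (1, 0), E = (0, 1) — the answer is frame-independent, so this choice is without loss of generality.
1. P is the centroid of triangle ELG ⇒ P = (1/3, 1/3)
2. X is the intersection of line GE and line LP ⇒ X = (0, 1/2)
2·[PLE] = 1/3, 2·[ELX] = -1/2
[PLE]:[ELX] = 1/3:-1/2 = -2/3

[PLE]:[ELX] = -2/3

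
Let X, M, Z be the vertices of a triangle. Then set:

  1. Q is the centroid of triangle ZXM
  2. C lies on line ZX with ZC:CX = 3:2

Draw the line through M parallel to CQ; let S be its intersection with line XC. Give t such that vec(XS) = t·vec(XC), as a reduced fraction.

t = 1/2

Assign X = (0, 0), M = (1, 0), Z = (0, 1) — the answer is frame-independent, so this choice is without loss of generality.
1. Q is the centroid of triangle ZXM ⇒ Q = (1/3, 1/3)
2. C lies on line ZX with ZC:CX = 3:2 ⇒ C = (0, 2/5)
through M parallel to CQ: direction (1/3, -1/15); meets XC at S = (0, 1/5)
S = X + t·(C−X) with t = 1/2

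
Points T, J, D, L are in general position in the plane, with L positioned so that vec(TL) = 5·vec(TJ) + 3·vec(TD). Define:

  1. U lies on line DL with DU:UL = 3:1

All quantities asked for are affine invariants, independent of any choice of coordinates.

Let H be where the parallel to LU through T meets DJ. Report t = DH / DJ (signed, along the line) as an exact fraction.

Assign T = (0, 0), J = (1, 0), D = (0, 1), L = (5, 3) — the answer is frame-independent, so this choice is without loss of generality.
1. U lies on line DL with DU:UL = 3:1 ⇒ U = (15/4, 5/2)
through T parallel to LU: direction (-5/4, -1/2); meets DJ at H = (5/7, 2/7)
H = D + t·(J−D) with t = 5/7

t = 5/7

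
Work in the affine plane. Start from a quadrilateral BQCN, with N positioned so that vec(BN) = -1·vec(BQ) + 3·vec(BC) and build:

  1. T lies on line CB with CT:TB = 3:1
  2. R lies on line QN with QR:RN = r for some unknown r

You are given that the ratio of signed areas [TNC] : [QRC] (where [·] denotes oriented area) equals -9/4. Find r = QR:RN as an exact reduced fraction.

r = 1/2

Assign B = (0, 0), Q = (1, 0), C = (0, 1), N = (-1, 3) — the answer is frame-independent, so this choice is without loss of generality.
1. T lies on line CB with CT:TB = 3:1 ⇒ T = (0, 1/4)
2. With QR:RN = r, write λ = r/(r+1) so R = Q + λ·(N−Q); R is affine-linear in λ
Every point depending on R is an affine combination of R and λ-independent points, so each such coordinate is linear in λ; the λ² term in each signed area is a multiple of (N−Q)×(N−Q) = 0, so 2·[TNC] and 2·[QRC] are each linear in λ. Evaluating at λ=0 and λ=1:
  2·[TNC] = -3/4,   2·[QRC] = λ
So [TNC]:[QRC] = (-3/4) / (λ). Setting this equal to -9/4:
  -3/4 = -9/4·(λ)  ⇒  λ = 1/3
Then r = λ/(1−λ) = (1/3)/(2/3) = 1/2. Check: with r = 1/2, R = (1/3, 1) and [TNC]:[QRC] = -9/4 as required.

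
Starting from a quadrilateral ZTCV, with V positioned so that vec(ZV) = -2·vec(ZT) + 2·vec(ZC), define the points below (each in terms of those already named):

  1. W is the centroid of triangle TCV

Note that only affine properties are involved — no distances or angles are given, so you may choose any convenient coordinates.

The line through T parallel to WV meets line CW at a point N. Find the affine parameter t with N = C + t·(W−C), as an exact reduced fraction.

Work in coordinates with Z = (0, 0), T = (1, 0), C = (0, 1), V = (-2, 2).
1. W is the centroid of triangle TCV ⇒ W = (-1/3, 1)
through T parallel to WV: direction (-5/3, 1); meets CW at N = (-2/3, 1)
N = C + t·(W−C) with t = 2

t = 2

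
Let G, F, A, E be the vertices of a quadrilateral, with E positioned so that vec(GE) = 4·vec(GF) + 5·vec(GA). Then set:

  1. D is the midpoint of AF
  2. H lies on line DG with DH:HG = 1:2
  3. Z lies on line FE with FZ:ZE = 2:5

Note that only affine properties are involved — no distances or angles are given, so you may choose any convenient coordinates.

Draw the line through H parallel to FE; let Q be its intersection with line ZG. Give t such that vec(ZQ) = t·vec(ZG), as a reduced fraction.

t = 13/15

Assign G = (0, 0), F = (1, 0), A = (0, 1), E = (4, 5) — the answer is frame-independent, so this choice is without loss of generality.
1. D is the midpoint of AF ⇒ D = (1/2, 1/2)
2. H lies on line DG with DH:HG = 1:2 ⇒ H = (1/3, 1/3)
3. Z lies on line FE with FZ:ZE = 2:5 ⇒ Z = (13/7, 10/7)
through H parallel to FE: direction (3, 5); meets ZG at Q = (26/105, 4/21)
Q = Z + t·(G−Z) with t = 13/15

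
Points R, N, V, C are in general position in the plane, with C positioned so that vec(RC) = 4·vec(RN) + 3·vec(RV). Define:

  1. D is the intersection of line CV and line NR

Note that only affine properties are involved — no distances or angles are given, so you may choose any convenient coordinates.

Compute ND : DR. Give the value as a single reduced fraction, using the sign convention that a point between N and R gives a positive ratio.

ND:DR = -3/2

Choose coordinates R = (0, 0), N = (1, 0), V = (0, 1), C = (4, 3).
1. D is the intersection of line CV and line NR ⇒ D = (-2, 0)
D = N + t·(R−N) with t = 3, so ND:DR = t:(1−t) = 3:-2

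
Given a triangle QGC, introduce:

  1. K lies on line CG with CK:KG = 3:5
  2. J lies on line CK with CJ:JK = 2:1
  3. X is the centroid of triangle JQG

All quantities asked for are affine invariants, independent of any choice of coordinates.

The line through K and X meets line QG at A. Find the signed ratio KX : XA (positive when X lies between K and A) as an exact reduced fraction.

Work in coordinates with Q = (0, 0), G = (1, 0), C = (0, 1).
1. K lies on line CG with CK:KG = 3:5 ⇒ K = (3/8, 5/8)
2. J lies on line CK with CJ:JK = 2:1 ⇒ J = (1/4, 3/4)
3. X is the centroid of triangle JQG ⇒ X = (5/12, 1/4)
line KX meets QG at A = (4/9, 0)
X = K + t·(A−K) with t = 3/5, so KX:XA = 3/5:2/5

KX:XA = 3/2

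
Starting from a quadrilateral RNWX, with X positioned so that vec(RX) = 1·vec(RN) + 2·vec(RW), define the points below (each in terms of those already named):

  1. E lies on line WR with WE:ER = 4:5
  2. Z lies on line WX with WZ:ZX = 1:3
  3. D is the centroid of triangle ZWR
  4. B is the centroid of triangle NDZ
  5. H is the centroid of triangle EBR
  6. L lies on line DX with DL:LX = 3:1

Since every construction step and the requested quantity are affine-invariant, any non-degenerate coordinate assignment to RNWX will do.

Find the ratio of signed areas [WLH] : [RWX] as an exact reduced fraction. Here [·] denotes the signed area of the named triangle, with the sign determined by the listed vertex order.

Assign R = (0, 0), N = (1, 0), W = (0, 1), X = (1, 2) — the answer is frame-independent, so this choice is without loss of generality.
1. E lies on line WR with WE:ER = 4:5 ⇒ E = (0, 5/9)
2. Z lies on line WX with WZ:ZX = 1:3 ⇒ Z = (1/4, 5/4)
3. D is the centroid of triangle ZWR ⇒ D = (1/12, 3/4)
4. B is the centroid of triangle NDZ ⇒ B = (4/9, 2/3)
5. H is the centroid of triangle EBR ⇒ H = (4/27, 11/27)
6. L lies on line DX with DL:LX = 3:1 ⇒ L = (37/48, 27/16)
2·[WLH] = -181/324, 2·[RWX] = -1
[WLH]:[RWX] = -181/324:-1 = 181/324

[WLH]:[RWX] = 181/324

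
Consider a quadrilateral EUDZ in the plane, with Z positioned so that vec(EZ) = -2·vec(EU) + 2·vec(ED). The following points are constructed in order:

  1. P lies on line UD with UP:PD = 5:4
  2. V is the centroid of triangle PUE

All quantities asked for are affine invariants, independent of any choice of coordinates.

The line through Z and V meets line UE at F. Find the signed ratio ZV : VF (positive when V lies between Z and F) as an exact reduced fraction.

Assign E = (0, 0), U = (1, 0), D = (0, 1), Z = (-2, 2) — the answer is frame-independent, so this choice is without loss of generality.
1. P lies on line UD with UP:PD = 5:4 ⇒ P = (4/9, 5/9)
2. V is the centroid of triangle PUE ⇒ V = (13/27, 5/27)
line ZV meets UE at F = (36/49, 0)
V = Z + t·(F−Z) with t = 49/54, so ZV:VF = 49/54:5/54

ZV:VF = 49/5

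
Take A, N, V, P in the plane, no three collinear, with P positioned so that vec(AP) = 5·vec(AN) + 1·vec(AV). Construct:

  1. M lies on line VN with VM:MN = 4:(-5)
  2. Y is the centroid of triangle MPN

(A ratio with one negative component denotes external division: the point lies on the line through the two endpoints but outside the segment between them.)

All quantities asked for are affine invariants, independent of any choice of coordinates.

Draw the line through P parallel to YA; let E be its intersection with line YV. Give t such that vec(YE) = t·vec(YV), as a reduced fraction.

t = -14

Set A = (0, 0), N = (1, 0), V = (0, 1), P = (5, 1); any affine frame gives the same invariant.
1. M lies on line VN with VM:MN = 4:(-5) ⇒ M = (-4, 5)
2. Y is the centroid of triangle MPN ⇒ Y = (2/3, 2)
through P parallel to YA: direction (-2/3, -2); meets YV at E = (10, 16)
E = Y + t·(V−Y) with t = -14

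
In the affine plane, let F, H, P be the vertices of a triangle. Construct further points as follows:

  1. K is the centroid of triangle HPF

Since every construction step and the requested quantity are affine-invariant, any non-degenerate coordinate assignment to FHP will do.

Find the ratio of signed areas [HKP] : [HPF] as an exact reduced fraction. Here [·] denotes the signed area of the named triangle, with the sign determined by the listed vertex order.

Choose coordinates F = (0, 0), H = (1, 0), P = (0, 1).
1. K is the centroid of triangle HPF ⇒ K = (1/3, 1/3)
2·[HKP] = -1/3, 2·[HPF] = 1
[HKP]:[HPF] = -1/3:1 = -1/3

[HKP]:[HPF] = -1/3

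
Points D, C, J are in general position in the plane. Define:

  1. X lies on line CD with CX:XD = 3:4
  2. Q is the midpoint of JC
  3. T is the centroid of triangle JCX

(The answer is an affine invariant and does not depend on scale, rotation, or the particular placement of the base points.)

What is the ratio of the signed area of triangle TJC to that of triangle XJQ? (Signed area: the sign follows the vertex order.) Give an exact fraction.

Set D = (0, 0), C = (1, 0), J = (0, 1); any affine frame gives the same invariant.
1. X lies on line CD with CX:XD = 3:4 ⇒ X = (4/7, 0)
2. Q is the midpoint of JC ⇒ Q = (1/2, 1/2)
3. T is the centroid of triangle JCX ⇒ T = (11/21, 1/3)
2·[TJC] = -1/7, 2·[XJQ] = -3/14
[TJC]:[XJQ] = -1/7:-3/14 = 2/3

[TJC]:[XJQ] = 2/3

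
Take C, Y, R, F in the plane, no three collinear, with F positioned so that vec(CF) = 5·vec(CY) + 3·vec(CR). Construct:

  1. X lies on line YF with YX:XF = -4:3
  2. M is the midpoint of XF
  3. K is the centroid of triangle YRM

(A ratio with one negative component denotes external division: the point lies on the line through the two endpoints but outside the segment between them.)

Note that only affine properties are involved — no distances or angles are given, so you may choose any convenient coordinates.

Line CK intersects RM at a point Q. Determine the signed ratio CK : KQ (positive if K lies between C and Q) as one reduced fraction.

CK:KQ = 31/35

Work in coordinates with C = (0, 0), Y = (1, 0), R = (0, 1), F = (5, 3).
1. X lies on line YF with YX:XF = -4:3 ⇒ X = (17, 12)
2. M is the midpoint of XF ⇒ M = (11, 15/2)
3. K is the centroid of triangle YRM ⇒ K = (4, 17/6)
line CK meets RM at Q = (264/31, 187/31)
K = C + t·(Q−C) with t = 31/66, so CK:KQ = 31/66:35/66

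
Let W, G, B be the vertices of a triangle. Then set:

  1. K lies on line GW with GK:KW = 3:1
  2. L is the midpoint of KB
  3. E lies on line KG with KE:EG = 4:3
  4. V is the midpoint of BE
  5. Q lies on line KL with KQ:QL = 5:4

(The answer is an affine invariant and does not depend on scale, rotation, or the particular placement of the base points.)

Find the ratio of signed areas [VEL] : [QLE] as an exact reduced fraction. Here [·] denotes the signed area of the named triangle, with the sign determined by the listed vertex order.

Set W = (0, 0), G = (1, 0), B = (0, 1); any affine frame gives the same invariant.
1. K lies on line GW with GK:KW = 3:1 ⇒ K = (1/4, 0)
2. L is the midpoint of KB ⇒ L = (1/8, 1/2)
3. E lies on line KG with KE:EG = 4:3 ⇒ E = (19/28, 0)
4. V is the midpoint of BE ⇒ V = (19/56, 1/2)
5. Q lies on line KL with KQ:QL = 5:4 ⇒ Q = (13/72, 5/18)
2·[VEL] = -3/28, 2·[QLE] = -2/21
[VEL]:[QLE] = -3/28:-2/21 = 9/8

[VEL]:[QLE] = 9/8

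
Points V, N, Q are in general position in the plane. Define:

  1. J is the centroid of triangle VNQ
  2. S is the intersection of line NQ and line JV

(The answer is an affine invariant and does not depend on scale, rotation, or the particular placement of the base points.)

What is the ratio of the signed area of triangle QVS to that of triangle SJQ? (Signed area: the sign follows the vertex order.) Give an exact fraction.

[QVS]:[SJQ] = -3

Work in coordinates with V = (0, 0), N = (1, 0), Q = (0, 1).
1. J is the centroid of triangle VNQ ⇒ J = (1/3, 1/3)
2. S is the intersection of line NQ and line JV ⇒ S = (1/2, 1/2)
2·[QVS] = 1/2, 2·[SJQ] = -1/6
[QVS]:[SJQ] = 1/2:-1/6 = -3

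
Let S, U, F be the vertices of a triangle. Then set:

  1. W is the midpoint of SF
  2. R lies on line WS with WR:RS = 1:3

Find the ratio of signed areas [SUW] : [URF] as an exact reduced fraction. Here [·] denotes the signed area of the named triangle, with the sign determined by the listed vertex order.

[SUW]:[URF] = -4/5

Assign S = (0, 0), U = (1, 0), F = (0, 1) — the answer is frame-independent, so this choice is without loss of generality.
1. W is the midpoint of SF ⇒ W = (0, 1/2)
2. R lies on line WS with WR:RS = 1:3 ⇒ R = (0, 3/8)
2·[SUW] = 1/2, 2·[URF] = -5/8
[SUW]:[URF] = 1/2:-5/8 = -4/5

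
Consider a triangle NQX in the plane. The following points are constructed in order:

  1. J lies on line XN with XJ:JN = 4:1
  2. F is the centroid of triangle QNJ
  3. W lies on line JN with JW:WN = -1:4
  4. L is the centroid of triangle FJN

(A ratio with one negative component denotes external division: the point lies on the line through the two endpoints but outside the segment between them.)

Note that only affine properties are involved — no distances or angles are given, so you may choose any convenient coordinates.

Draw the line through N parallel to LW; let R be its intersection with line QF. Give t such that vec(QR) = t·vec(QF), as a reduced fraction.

Assign N = (0, 0), Q = (1, 0), X = (0, 1) — the answer is frame-independent, so this choice is without loss of generality.
1. J lies on line XN with XJ:JN = 4:1 ⇒ J = (0, 1/5)
2. F is the centroid of triangle QNJ ⇒ F = (1/3, 1/15)
3. W lies on line JN with JW:WN = -1:4 ⇒ W = (0, 4/15)
4. L is the centroid of triangle FJN ⇒ L = (1/9, 4/45)
through N parallel to LW: direction (-1/9, 8/45); meets QF at R = (-1/15, 8/75)
R = Q + t·(F−Q) with t = 8/5

t = 8/5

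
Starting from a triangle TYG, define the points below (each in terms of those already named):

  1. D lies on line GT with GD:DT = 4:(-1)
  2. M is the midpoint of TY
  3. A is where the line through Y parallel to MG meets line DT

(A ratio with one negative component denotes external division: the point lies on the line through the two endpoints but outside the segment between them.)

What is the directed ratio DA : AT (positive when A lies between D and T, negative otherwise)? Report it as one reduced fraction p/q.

DA:AT = -7/6

Assign T = (0, 0), Y = (1, 0), G = (0, 1) — the answer is frame-independent, so this choice is without loss of generality.
1. D lies on line GT with GD:DT = 4:(-1) ⇒ D = (0, -1/3)
2. M is the midpoint of TY ⇒ M = (1/2, 0)
3. A is where the line through Y parallel to MG meets line DT ⇒ A = (0, 2)
A = D + t·(T−D) with t = 7, so DA:AT = t:(1−t) = 7:-6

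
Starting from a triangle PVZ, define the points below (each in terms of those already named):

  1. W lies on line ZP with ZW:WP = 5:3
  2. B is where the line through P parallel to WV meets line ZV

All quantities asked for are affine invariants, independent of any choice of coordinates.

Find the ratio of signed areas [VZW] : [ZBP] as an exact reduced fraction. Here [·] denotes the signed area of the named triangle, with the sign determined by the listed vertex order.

Set P = (0, 0), V = (1, 0), Z = (0, 1); any affine frame gives the same invariant.
1. W lies on line ZP with ZW:WP = 5:3 ⇒ W = (0, 3/8)
2. B is where the line through P parallel to WV meets line ZV ⇒ B = (8/5, -3/5)
2·[VZW] = 5/8, 2·[ZBP] = -8/5
[VZW]:[ZBP] = 5/8:-8/5 = -25/64

[VZW]:[ZBP] = -25/64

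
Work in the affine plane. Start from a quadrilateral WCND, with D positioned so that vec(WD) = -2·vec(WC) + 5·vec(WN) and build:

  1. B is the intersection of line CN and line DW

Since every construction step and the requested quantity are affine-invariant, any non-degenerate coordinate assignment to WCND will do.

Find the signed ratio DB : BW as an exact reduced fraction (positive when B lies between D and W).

Set W = (0, 0), C = (1, 0), N = (0, 1), D = (-2, 5); any affine frame gives the same invariant.
1. B is the intersection of line CN and line DW ⇒ B = (-2/3, 5/3)
B = D + t·(W−D) with t = 2/3, so DB:BW = t:(1−t) = 2/3:1/3

DB:BW = 2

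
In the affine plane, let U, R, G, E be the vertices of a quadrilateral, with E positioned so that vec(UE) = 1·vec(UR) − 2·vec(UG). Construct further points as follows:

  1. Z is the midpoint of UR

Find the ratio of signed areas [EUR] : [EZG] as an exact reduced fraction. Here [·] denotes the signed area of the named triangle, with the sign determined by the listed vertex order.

Assign U = (0, 0), R = (1, 0), G = (0, 1), E = (1, -2) — the answer is frame-independent, so this choice is without loss of generality.
1. Z is the midpoint of UR ⇒ Z = (1/2, 0)
2·[EUR] = -2, 2·[EZG] = 1/2
[EUR]:[EZG] = -2:1/2 = -4

[EUR]:[EZG] = -4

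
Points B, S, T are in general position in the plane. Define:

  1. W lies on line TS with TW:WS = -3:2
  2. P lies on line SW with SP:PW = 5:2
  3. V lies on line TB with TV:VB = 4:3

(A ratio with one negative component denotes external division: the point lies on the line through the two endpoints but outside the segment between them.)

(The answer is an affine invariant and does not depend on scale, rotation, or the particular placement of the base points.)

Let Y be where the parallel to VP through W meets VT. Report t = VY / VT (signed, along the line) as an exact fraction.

Set B = (0, 0), S = (1, 0), T = (0, 1); any affine frame gives the same invariant.
1. W lies on line TS with TW:WS = -3:2 ⇒ W = (3, -2)
2. P lies on line SW with SP:PW = 5:2 ⇒ P = (17/7, -10/7)
3. V lies on line TB with TV:VB = 4:3 ⇒ V = (0, 3/7)
through W parallel to VP: direction (17/7, -13/7); meets VT at Y = (0, 5/17)
Y = V + t·(T−V) with t = -4/17

t = -4/17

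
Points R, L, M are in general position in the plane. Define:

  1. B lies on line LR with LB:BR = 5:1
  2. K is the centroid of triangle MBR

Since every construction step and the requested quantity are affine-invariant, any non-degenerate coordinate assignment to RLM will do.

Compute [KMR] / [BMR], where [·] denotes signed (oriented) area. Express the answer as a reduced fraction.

Work in coordinates with R = (0, 0), L = (1, 0), M = (0, 1).
1. B lies on line LR with LB:BR = 5:1 ⇒ B = (1/6, 0)
2. K is the centroid of triangle MBR ⇒ K = (1/18, 1/3)
2·[KMR] = 1/18, 2·[BMR] = 1/6
[KMR]:[BMR] = 1/18:1/6 = 1/3

[KMR]:[BMR] = 1/3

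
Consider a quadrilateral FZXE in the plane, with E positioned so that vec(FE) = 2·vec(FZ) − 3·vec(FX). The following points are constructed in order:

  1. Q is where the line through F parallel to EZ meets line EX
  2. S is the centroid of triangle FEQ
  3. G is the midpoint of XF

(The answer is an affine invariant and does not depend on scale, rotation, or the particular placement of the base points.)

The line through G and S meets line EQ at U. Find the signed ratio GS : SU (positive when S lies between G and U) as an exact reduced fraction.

GS:SU = 1/2

Work in coordinates with F = (0, 0), Z = (1, 0), X = (0, 1), E = (2, -3).
1. Q is where the line through F parallel to EZ meets line EX ⇒ Q = (-1, 3)
2. S is the centroid of triangle FEQ ⇒ S = (1/3, 0)
3. G is the midpoint of XF ⇒ G = (0, 1/2)
line GS meets EQ at U = (1, -1)
S = G + t·(U−G) with t = 1/3, so GS:SU = 1/3:2/3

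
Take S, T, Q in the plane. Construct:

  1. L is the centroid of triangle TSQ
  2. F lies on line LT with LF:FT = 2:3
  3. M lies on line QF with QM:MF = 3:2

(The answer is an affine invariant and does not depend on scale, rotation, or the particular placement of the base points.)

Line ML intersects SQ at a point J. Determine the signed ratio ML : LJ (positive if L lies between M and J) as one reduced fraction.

ML:LJ = 2/25

Work in coordinates with S = (0, 0), T = (1, 0), Q = (0, 1).
1. L is the centroid of triangle TSQ ⇒ L = (1/3, 1/3)
2. F lies on line LT with LF:FT = 2:3 ⇒ F = (3/5, 1/5)
3. M lies on line QF with QM:MF = 3:2 ⇒ M = (9/25, 13/25)
line ML meets SQ at J = (0, -2)
L = M + t·(J−M) with t = 2/27, so ML:LJ = 2/27:25/27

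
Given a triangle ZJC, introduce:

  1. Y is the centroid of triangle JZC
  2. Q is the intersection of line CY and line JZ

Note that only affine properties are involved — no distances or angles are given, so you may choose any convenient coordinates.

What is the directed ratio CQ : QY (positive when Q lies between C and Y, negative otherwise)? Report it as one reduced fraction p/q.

CQ:QY = -3

Set Z = (0, 0), J = (1, 0), C = (0, 1); any affine frame gives the same invariant.
1. Y is the centroid of triangle JZC ⇒ Y = (1/3, 1/3)
2. Q is the intersection of line CY and line JZ ⇒ Q = (1/2, 0)
Q = C + t·(Y−C) with t = 3/2, so CQ:QY = t:(1−t) = 3/2:-1/2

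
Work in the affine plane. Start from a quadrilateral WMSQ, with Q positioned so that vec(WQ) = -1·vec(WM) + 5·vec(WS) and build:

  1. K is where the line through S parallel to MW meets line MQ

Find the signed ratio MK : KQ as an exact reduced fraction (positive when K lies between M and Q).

Set W = (0, 0), M = (1, 0), S = (0, 1), Q = (-1, 5); any affine frame gives the same invariant.
1. K is where the line through S parallel to MW meets line MQ ⇒ K = (3/5, 1)
K = M + t·(Q−M) with t = 1/5, so MK:KQ = t:(1−t) = 1/5:4/5

MK:KQ = 1/4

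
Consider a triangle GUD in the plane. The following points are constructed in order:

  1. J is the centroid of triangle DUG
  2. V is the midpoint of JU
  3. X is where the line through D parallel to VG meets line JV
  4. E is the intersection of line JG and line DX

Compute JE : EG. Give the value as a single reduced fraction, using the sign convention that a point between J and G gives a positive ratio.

JE:EG = -3/4

Work in coordinates with G = (0, 0), U = (1, 0), D = (0, 1).
1. J is the centroid of triangle DUG ⇒ J = (1/3, 1/3)
2. V is the midpoint of JU ⇒ V = (2/3, 1/6)
3. X is where the line through D parallel to VG meets line JV ⇒ X = (-2/3, 5/6)
4. E is the intersection of line JG and line DX ⇒ E = (4/3, 4/3)
E = J + t·(G−J) with t = -3, so JE:EG = t:(1−t) = -3:4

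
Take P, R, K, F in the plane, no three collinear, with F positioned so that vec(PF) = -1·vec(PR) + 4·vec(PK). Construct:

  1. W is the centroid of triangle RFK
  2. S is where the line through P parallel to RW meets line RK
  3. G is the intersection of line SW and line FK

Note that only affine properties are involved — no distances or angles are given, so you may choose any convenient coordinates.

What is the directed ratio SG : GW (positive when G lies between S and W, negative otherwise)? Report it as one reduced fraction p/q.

Assign P = (0, 0), R = (1, 0), K = (0, 1), F = (-1, 4) — the answer is frame-independent, so this choice is without loss of generality.
1. W is the centroid of triangle RFK ⇒ W = (0, 5/3)
2. S is where the line through P parallel to RW meets line RK ⇒ S = (-3/2, 5/2)
3. G is the intersection of line SW and line FK ⇒ G = (-3/11, 20/11)
G = S + t·(W−S) with t = 9/11, so SG:GW = t:(1−t) = 9/11:2/11

SG:GW = 9/2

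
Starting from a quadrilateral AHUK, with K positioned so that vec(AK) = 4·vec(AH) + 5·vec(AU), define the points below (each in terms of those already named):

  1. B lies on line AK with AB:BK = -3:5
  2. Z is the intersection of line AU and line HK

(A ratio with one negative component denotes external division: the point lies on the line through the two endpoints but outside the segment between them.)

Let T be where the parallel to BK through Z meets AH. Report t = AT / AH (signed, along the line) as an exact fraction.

Assign A = (0, 0), H = (1, 0), U = (0, 1), K = (4, 5) — the answer is frame-independent, so this choice is without loss of generality.
1. B lies on line AK with AB:BK = -3:5 ⇒ B = (-6, -15/2)
2. Z is the intersection of line AU and line HK ⇒ Z = (0, -5/3)
through Z parallel to BK: direction (10, 25/2); meets AH at T = (4/3, 0)
T = A + t·(H−A) with t = 4/3

t = 4/3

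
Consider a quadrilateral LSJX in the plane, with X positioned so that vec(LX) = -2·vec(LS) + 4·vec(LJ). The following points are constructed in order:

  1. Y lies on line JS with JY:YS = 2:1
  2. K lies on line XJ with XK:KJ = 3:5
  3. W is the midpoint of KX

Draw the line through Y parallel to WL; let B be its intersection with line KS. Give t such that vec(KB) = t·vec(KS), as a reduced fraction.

t = 118/147

Assign L = (0, 0), S = (1, 0), J = (0, 1), X = (-2, 4) — the answer is frame-independent, so this choice is without loss of generality.
1. Y lies on line JS with JY:YS = 2:1 ⇒ Y = (2/3, 1/3)
2. K lies on line XJ with XK:KJ = 3:5 ⇒ K = (-5/4, 23/8)
3. W is the midpoint of KX ⇒ W = (-13/8, 55/16)
through Y parallel to WL: direction (13/8, -55/16); meets KS at B = (109/196, 667/1176)
B = K + t·(S−K) with t = 118/147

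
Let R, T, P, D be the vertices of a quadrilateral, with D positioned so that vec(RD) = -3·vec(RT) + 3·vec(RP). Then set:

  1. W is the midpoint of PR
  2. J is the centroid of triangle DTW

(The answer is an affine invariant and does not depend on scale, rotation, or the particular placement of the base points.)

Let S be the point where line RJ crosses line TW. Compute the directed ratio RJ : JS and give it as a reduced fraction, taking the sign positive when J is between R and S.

RJ:JS = -5/2

Set R = (0, 0), T = (1, 0), P = (0, 1), D = (-3, 3); any affine frame gives the same invariant.
1. W is the midpoint of PR ⇒ W = (0, 1/2)
2. J is the centroid of triangle DTW ⇒ J = (-2/3, 7/6)
line RJ meets TW at S = (-2/5, 7/10)
J = R + t·(S−R) with t = 5/3, so RJ:JS = 5/3:-2/3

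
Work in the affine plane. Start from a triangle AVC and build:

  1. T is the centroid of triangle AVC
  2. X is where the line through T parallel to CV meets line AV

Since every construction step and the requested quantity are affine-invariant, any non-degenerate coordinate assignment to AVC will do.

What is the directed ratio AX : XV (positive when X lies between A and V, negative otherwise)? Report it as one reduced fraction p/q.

Work in coordinates with A = (0, 0), V = (1, 0), C = (0, 1).
1. T is the centroid of triangle AVC ⇒ T = (1/3, 1/3)
2. X is where the line through T parallel to CV meets line AV ⇒ X = (2/3, 0)
X = A + t·(V−A) with t = 2/3, so AX:XV = t:(1−t) = 2/3:1/3

AX:XV = 2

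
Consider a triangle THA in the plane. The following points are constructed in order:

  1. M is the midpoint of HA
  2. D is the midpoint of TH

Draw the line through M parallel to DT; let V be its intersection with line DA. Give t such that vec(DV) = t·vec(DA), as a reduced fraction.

t = 1/2

Work in coordinates with T = (0, 0), H = (1, 0), A = (0, 1).
1. M is the midpoint of HA ⇒ M = (1/2, 1/2)
2. D is the midpoint of TH ⇒ D = (1/2, 0)
through M parallel to DT: direction (-1/2, 0); meets DA at V = (1/4, 1/2)
V = D + t·(A−D) with t = 1/2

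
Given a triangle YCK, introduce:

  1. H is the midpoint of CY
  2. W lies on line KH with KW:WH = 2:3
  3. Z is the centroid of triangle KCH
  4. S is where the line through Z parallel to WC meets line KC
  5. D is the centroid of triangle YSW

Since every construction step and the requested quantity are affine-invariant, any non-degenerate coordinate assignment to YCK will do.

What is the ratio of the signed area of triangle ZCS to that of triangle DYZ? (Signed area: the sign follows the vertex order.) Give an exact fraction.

Assign Y = (0, 0), C = (1, 0), K = (0, 1) — the answer is frame-independent, so this choice is without loss of generality.
1. H is the midpoint of CY ⇒ H = (1/2, 0)
2. W lies on line KH with KW:WH = 2:3 ⇒ W = (1/5, 3/5)
3. Z is the centroid of triangle KCH ⇒ Z = (1/2, 1/3)
4. S is where the line through Z parallel to WC meets line KC ⇒ S = (7/6, -1/6)
5. D is the centroid of triangle YSW ⇒ D = (41/90, 13/90)
2·[ZCS] = -1/36, 2·[DYZ] = -43/540
[ZCS]:[DYZ] = -1/36:-43/540 = 15/43

[ZCS]:[DYZ] = 15/43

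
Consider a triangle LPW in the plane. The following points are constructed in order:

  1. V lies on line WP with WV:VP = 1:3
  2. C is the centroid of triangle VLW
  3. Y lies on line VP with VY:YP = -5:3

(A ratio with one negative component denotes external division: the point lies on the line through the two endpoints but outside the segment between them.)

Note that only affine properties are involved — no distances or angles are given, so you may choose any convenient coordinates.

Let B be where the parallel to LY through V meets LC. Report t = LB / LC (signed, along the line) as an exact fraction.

t = 45/32

Work in coordinates with L = (0, 0), P = (1, 0), W = (0, 1).
1. V lies on line WP with WV:VP = 1:3 ⇒ V = (1/4, 3/4)
2. C is the centroid of triangle VLW ⇒ C = (1/12, 7/12)
3. Y lies on line VP with VY:YP = -5:3 ⇒ Y = (17/8, -9/8)
through V parallel to LY: direction (17/8, -9/8); meets LC at B = (15/128, 105/128)
B = L + t·(C−L) with t = 45/32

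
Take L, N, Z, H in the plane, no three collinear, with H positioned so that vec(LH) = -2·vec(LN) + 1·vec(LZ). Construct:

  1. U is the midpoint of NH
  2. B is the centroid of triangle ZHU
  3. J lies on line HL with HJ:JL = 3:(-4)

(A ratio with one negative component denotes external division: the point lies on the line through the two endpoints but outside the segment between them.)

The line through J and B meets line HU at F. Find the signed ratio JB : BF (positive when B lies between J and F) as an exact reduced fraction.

Set L = (0, 0), N = (1, 0), Z = (0, 1), H = (-2, 1); any affine frame gives the same invariant.
1. U is the midpoint of NH ⇒ U = (-1/2, 1/2)
2. B is the centroid of triangle ZHU ⇒ B = (-5/6, 5/6)
3. J lies on line HL with HJ:JL = 3:(-4) ⇒ J = (-8, 4)
line JB meets HU at F = (17/14, -1/14)
B = J + t·(F−J) with t = 7/9, so JB:BF = 7/9:2/9

JB:BF = 7/2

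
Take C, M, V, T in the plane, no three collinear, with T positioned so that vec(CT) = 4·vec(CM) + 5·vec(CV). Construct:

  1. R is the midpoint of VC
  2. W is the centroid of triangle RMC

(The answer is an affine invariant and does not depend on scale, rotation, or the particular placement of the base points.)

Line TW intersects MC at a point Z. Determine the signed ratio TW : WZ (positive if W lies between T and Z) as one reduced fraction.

TW:WZ = 29

Choose coordinates C = (0, 0), M = (1, 0), V = (0, 1), T = (4, 5).
1. R is the midpoint of VC ⇒ R = (0, 1/2)
2. W is the centroid of triangle RMC ⇒ W = (1/3, 1/6)
line TW meets MC at Z = (6/29, 0)
W = T + t·(Z−T) with t = 29/30, so TW:WZ = 29/30:1/30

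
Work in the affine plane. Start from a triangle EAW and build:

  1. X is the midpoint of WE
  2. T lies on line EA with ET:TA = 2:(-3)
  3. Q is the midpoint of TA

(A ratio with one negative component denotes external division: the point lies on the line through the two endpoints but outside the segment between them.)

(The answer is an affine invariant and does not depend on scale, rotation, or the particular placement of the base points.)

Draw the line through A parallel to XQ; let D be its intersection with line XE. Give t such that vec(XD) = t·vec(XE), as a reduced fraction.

t = 3

Choose coordinates E = (0, 0), A = (1, 0), W = (0, 1).
1. X is the midpoint of WE ⇒ X = (0, 1/2)
2. T lies on line EA with ET:TA = 2:(-3) ⇒ T = (-2, 0)
3. Q is the midpoint of TA ⇒ Q = (-1/2, 0)
through A parallel to XQ: direction (-1/2, -1/2); meets XE at D = (0, -1)
D = X + t·(E−X) with t = 3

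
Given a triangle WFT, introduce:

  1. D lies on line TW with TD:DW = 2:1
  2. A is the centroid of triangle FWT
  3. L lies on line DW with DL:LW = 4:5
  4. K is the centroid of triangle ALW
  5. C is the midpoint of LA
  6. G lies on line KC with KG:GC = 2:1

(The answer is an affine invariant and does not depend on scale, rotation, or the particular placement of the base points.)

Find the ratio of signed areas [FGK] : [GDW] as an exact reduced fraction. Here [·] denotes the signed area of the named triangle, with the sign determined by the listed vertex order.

[FGK]:[GDW] = 7/6

Work in coordinates with W = (0, 0), F = (1, 0), T = (0, 1).
1. D lies on line TW with TD:DW = 2:1 ⇒ D = (0, 1/3)
2. A is the centroid of triangle FWT ⇒ A = (1/3, 1/3)
3. L lies on line DW with DL:LW = 4:5 ⇒ L = (0, 5/27)
4. K is the centroid of triangle ALW ⇒ K = (1/9, 14/81)
5. C is the midpoint of LA ⇒ C = (1/6, 7/27)
6. G lies on line KC with KG:GC = 2:1 ⇒ G = (4/27, 56/243)
2·[FGK] = 14/243, 2·[GDW] = 4/81
[FGK]:[GDW] = 14/243:4/81 = 7/6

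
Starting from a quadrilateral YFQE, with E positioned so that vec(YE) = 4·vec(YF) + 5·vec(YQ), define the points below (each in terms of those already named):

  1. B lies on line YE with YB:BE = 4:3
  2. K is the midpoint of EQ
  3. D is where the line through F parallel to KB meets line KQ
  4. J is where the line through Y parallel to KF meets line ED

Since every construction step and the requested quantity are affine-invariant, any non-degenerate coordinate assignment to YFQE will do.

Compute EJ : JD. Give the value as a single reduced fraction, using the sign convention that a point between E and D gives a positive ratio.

Assign Y = (0, 0), F = (1, 0), Q = (0, 1), E = (4, 5) — the answer is frame-independent, so this choice is without loss of generality.
1. B lies on line YE with YB:BE = 4:3 ⇒ B = (16/7, 20/7)
2. K is the midpoint of EQ ⇒ K = (2, 3)
3. D is where the line through F parallel to KB meets line KQ ⇒ D = (-1/3, 2/3)
4. J is where the line through Y parallel to KF meets line ED ⇒ J = (1/2, 3/2)
J = E + t·(D−E) with t = 21/26, so EJ:JD = t:(1−t) = 21/26:5/26

EJ:JD = 21/5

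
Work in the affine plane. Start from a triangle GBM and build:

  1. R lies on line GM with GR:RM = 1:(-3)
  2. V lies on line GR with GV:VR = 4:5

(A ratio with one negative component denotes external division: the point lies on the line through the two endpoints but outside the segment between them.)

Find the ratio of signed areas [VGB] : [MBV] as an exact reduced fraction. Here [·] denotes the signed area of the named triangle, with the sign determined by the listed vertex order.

[VGB]:[MBV] = 2/11

Assign G = (0, 0), B = (1, 0), M = (0, 1) — the answer is frame-independent, so this choice is without loss of generality.
1. R lies on line GM with GR:RM = 1:(-3) ⇒ R = (0, -1/2)
2. V lies on line GR with GV:VR = 4:5 ⇒ V = (0, -2/9)
2·[VGB] = -2/9, 2·[MBV] = -11/9
[VGB]:[MBV] = -2/9:-11/9 = 2/11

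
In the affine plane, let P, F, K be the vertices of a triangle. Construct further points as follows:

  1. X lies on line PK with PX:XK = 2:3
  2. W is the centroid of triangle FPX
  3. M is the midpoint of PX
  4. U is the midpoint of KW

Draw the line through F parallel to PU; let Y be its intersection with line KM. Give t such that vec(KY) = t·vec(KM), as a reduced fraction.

Work in coordinates with P = (0, 0), F = (1, 0), K = (0, 1).
1. X lies on line PK with PX:XK = 2:3 ⇒ X = (0, 2/5)
2. W is the centroid of triangle FPX ⇒ W = (1/3, 2/15)
3. M is the midpoint of PX ⇒ M = (0, 1/5)
4. U is the midpoint of KW ⇒ U = (1/6, 17/30)
through F parallel to PU: direction (1/6, 17/30); meets KM at Y = (0, -17/5)
Y = K + t·(M−K) with t = 11/2

t = 11/2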